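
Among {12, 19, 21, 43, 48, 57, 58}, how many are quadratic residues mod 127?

2

(12/127) = -1 → non-residue.
(19/127) = +1 → QR.
(21/127) = +1 → QR.
(43/127) = -1 → non-residue.
(48/127) = -1 → non-residue.
(57/127) = -1 → non-residue.
(58/127) = -1 → non-residue.
Total quadratic residues among the 7: 2.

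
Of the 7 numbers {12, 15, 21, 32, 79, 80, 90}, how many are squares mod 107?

3

(12/107) = +1 → QR.
(15/107) = -1 → non-residue.
(21/107) = -1 → non-residue.
(32/107) = -1 → non-residue.
(79/107) = +1 → QR.
(80/107) = -1 → non-residue.
(90/107) = +1 → QR.
Total quadratic residues among the 7: 3.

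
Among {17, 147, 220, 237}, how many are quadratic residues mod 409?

2

(17/409) = +1 → QR.
(147/409) = +1 → QR.
(220/409) = -1 → non-residue.
(237/409) = -1 → non-residue.
Total quadratic residues among the 4: 2.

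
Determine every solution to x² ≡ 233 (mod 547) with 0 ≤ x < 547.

239, 308

Since 547 ≡ 3 (mod 4), a square root of 233 is 233^((547+1)/4) = 233^137 mod 547.
Repeated squaring: 233^2≡136, 233^4≡445, 233^8≡11, 233^16≡121, 233^32≡419, 233^64≡521, 233^128≡129 (mod 547).
233^137 = 233^(128+8+1) ≡ 239 (mod 547).
Check: 239² = 57121 ≡ 233 (mod 547). The two roots are 239 and 308.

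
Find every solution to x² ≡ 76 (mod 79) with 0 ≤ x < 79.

Since 79 ≡ 3 (mod 4), a square root of 76 is 76^((79+1)/4) = 76^20 mod 79.
Repeated squaring: 76^2≡9, 76^4≡2, 76^8≡4, 76^16≡16 (mod 79).
76^20 = 76^(16+4) ≡ 32 (mod 79).
Check: 32² = 1024 ≡ 76 (mod 79). The two roots are 32 and 47.

32, 47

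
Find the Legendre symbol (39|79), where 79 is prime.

-1

Euler's criterion: (39/79) ≡ 39^39 (mod 79).
39^2 ≡ 20 (mod 79)
39^4 ≡ 5 (mod 79)
39^8 ≡ 25 (mod 79)
39^16 ≡ 72 (mod 79)
39^32 ≡ 49 (mod 79)
39^39 = 39^(32+4+2+1) ≡ 78 (mod 79).
Result is 78 ≡ −1, so (39/79) = −1.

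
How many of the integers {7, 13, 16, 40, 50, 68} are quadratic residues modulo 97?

(7/97) = -1 → non-residue.
(13/97) = -1 → non-residue.
(16/97) = +1 → QR.
(40/97) = -1 → non-residue.
(50/97) = +1 → QR.
(68/97) = -1 → non-residue.
Total quadratic residues among the 6: 2.

2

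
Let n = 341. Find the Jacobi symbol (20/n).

1

Pull out 2^2: since 341 ≡ 5 (mod 8), (2/341) = -1, so (2/341)^2 = +1.
Reciprocity: 5 ≡ 1 and 341 ≡ 1 (mod 4), so (5/341) = +(341/5).
Reduce top mod 5: now compute (1/5).
Reached (1/5) = 1. Collecting the sign flips along the way, the symbol is +1.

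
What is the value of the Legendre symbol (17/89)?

Reciprocity: 17 ≡ 1 and 89 ≡ 1 (mod 4), so (17/89) = +(89/17).
Reduce top mod 17: now compute (4/17).
Pull out 2^2: since 17 ≡ 1 (mod 8), (2/17) = +1, so (2/17)^2 = +1.
Reached (1/17) = 1. Collecting the sign flips along the way, the symbol is +1.

1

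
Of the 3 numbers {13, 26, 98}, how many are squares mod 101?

1

(13/101) = +1 → QR.
(26/101) = -1 → non-residue.
(98/101) = -1 → non-residue.
Total quadratic residues among the 3: 1.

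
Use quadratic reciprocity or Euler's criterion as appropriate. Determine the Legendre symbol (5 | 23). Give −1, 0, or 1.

Reciprocity: 5 ≡ 1 and 23 ≡ 3 (mod 4), so (5/23) = +(23/5).
Reduce top mod 5: now compute (3/5).
Reciprocity: 3 ≡ 3 and 5 ≡ 1 (mod 4), so (3/5) = +(5/3).
Reduce top mod 3: now compute (2/3).
Pull out 2: since 3 ≡ 3 (mod 8), (2/3) = -1.
Reached (1/3) = 1. Collecting the sign flips along the way, the symbol is -1.

-1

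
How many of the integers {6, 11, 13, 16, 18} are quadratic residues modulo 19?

(6/19) = +1 → QR.
(11/19) = +1 → QR.
(13/19) = -1 → non-residue.
(16/19) = +1 → QR.
(18/19) = -1 → non-residue.
Total quadratic residues among the 5: 3.

3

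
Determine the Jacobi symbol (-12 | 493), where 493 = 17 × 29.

First reduce: -12 ≡ 481 (mod 493).
Reciprocity: 481 ≡ 1 and 493 ≡ 1 (mod 4), so (481/493) = +(493/481).
Reduce top mod 481: now compute (12/481).
Pull out 2^2: since 481 ≡ 1 (mod 8), (2/481) = +1, so (2/481)^2 = +1.
Reciprocity: 3 ≡ 3 and 481 ≡ 1 (mod 4), so (3/481) = +(481/3).
Reduce top mod 3: now compute (1/3).
Reached (1/3) = 1. Collecting the sign flips along the way, the symbol is +1.

1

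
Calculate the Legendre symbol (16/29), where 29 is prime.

1

Pull out 2^4: since 29 ≡ 5 (mod 8), (2/29) = -1, so (2/29)^4 = +1.
Reached (1/29) = 1. Collecting the sign flips along the way, the symbol is +1.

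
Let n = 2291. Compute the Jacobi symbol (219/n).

Reciprocity: 219 ≡ 3 and 2291 ≡ 3 (mod 4), so (219/2291) = −(2291/219).
Reduce top mod 219: now compute (101/219).
Reciprocity: 101 ≡ 1 and 219 ≡ 3 (mod 4), so (101/219) = +(219/101).
Reduce top mod 101: now compute (17/101).
Reciprocity: 17 ≡ 1 and 101 ≡ 1 (mod 4), so (17/101) = +(101/17).
Reduce top mod 17: now compute (16/17).
Pull out 2^4: since 17 ≡ 1 (mod 8), (2/17) = +1, so (2/17)^4 = +1.
Reached (1/17) = 1. Collecting the sign flips along the way, the symbol is -1.

-1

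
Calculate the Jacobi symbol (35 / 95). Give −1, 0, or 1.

0

Reciprocity: 35 ≡ 3 and 95 ≡ 3 (mod 4), so (35/95) = −(95/35).
Reduce top mod 35: now compute (25/35).
Reciprocity: 25 ≡ 1 and 35 ≡ 3 (mod 4), so (25/35) = +(35/25).
Reduce top mod 25: now compute (10/25).
Pull out 2: since 25 ≡ 1 (mod 8), (2/25) = +1.
Reciprocity: 5 ≡ 1 and 25 ≡ 1 (mod 4), so (5/25) = +(25/5).
Reduce top mod 5: now compute (0/5).
Top reduces to 0: gcd > 1, so the symbol is 0.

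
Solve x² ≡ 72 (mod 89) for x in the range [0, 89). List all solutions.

89 ≡ 1 (mod 4), so we find a root by search.
Trying successive values, 28² = 784 ≡ 72 (mod 89). The other root is 89 − 28 = 61.

28, 61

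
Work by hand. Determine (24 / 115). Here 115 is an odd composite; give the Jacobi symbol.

1

Pull out 2^3: since 115 ≡ 3 (mod 8), (2/115) = -1, so (2/115)^3 = -1.
Reciprocity: 3 ≡ 3 and 115 ≡ 3 (mod 4), so (3/115) = −(115/3).
Reduce top mod 3: now compute (1/3).
Reached (1/3) = 1. Collecting the sign flips along the way, the symbol is +1.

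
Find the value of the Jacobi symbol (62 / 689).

1

Pull out 2: since 689 ≡ 1 (mod 8), (2/689) = +1.
Reciprocity: 31 ≡ 3 and 689 ≡ 1 (mod 4), so (31/689) = +(689/31).
Reduce top mod 31: now compute (7/31).
Reciprocity: 7 ≡ 3 and 31 ≡ 3 (mod 4), so (7/31) = −(31/7).
Reduce top mod 7: now compute (3/7).
Reciprocity: 3 ≡ 3 and 7 ≡ 3 (mod 4), so (3/7) = −(7/3).
Reduce top mod 3: now compute (1/3).
Reached (1/3) = 1. Collecting the sign flips along the way, the symbol is +1.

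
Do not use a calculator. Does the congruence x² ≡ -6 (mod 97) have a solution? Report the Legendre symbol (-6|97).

1

First reduce: -6 ≡ 91 (mod 97).
Reciprocity: 91 ≡ 3 and 97 ≡ 1 (mod 4), so (91/97) = +(97/91).
Reduce top mod 91: now compute (6/91).
Pull out 2: since 91 ≡ 3 (mod 8), (2/91) = -1.
Reciprocity: 3 ≡ 3 and 91 ≡ 3 (mod 4), so (3/91) = −(91/3).
Reduce top mod 3: now compute (1/3).
Reached (1/3) = 1. Collecting the sign flips along the way, the symbol is +1.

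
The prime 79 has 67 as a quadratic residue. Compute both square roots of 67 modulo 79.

Since 79 ≡ 3 (mod 4), a square root of 67 is 67^((79+1)/4) = 67^20 mod 79.
Repeated squaring: 67^2≡65, 67^4≡38, 67^8≡22, 67^16≡10 (mod 79).
67^20 = 67^(16+4) ≡ 64 (mod 79).
Check: 64² = 4096 ≡ 67 (mod 79). The two roots are 15 and 64.

15, 64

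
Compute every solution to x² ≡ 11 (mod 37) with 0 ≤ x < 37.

14, 23

37 ≡ 1 (mod 4), so we find a root by search.
Trying successive values, 14² = 196 ≡ 11 (mod 37). The other root is 37 − 14 = 23.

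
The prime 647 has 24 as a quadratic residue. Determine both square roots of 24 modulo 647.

274, 373

Since 647 ≡ 3 (mod 4), a square root of 24 is 24^((647+1)/4) = 24^162 mod 647.
Repeated squaring: 24^2≡576, 24^4≡512, 24^8≡109, 24^16≡235, 24^32≡230, 24^64≡493, 24^128≡424 (mod 647).
24^162 = 24^(128+32+2) ≡ 274 (mod 647).
Check: 274² = 75076 ≡ 24 (mod 647). The two roots are 274 and 373.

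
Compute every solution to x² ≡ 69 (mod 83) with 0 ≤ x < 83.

22, 61

Since 83 ≡ 3 (mod 4), a square root of 69 is 69^((83+1)/4) = 69^21 mod 83.
Repeated squaring: 69^2≡30, 69^4≡70, 69^8≡3, 69^16≡9 (mod 83).
69^21 = 69^(16+4+1) ≡ 61 (mod 83).
Check: 61² = 3721 ≡ 69 (mod 83). The two roots are 22 and 61.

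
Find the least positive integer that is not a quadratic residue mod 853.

(2/853) = −1, so 2 is the smallest positive non-residue mod 853.

2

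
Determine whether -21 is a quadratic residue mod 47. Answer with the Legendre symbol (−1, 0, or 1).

-1

First reduce: -21 ≡ 26 (mod 47).
Pull out 2: since 47 ≡ 7 (mod 8), (2/47) = +1.
Reciprocity: 13 ≡ 1 and 47 ≡ 3 (mod 4), so (13/47) = +(47/13).
Reduce top mod 13: now compute (8/13).
Pull out 2^3: since 13 ≡ 5 (mod 8), (2/13) = -1, so (2/13)^3 = -1.
Reached (1/13) = 1. Collecting the sign flips along the way, the symbol is -1.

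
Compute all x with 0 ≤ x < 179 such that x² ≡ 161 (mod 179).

55, 124

Since 179 ≡ 3 (mod 4), a square root of 161 is 161^((179+1)/4) = 161^45 mod 179.
Repeated squaring: 161^2≡145, 161^4≡82, 161^8≡101, 161^16≡177, 161^32≡4 (mod 179).
161^45 = 161^(32+8+4+1) ≡ 124 (mod 179).
Check: 124² = 15376 ≡ 161 (mod 179). The two roots are 55 and 124.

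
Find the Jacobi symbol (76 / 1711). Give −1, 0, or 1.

-1

Pull out 2^2: since 1711 ≡ 7 (mod 8), (2/1711) = +1, so (2/1711)^2 = +1.
Reciprocity: 19 ≡ 3 and 1711 ≡ 3 (mod 4), so (19/1711) = −(1711/19).
Reduce top mod 19: now compute (1/19).
Reached (1/19) = 1. Collecting the sign flips along the way, the symbol is -1.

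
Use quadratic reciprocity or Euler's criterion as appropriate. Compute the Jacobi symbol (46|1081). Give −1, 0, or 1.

Pull out 2: since 1081 ≡ 1 (mod 8), (2/1081) = +1.
Reciprocity: 23 ≡ 3 and 1081 ≡ 1 (mod 4), so (23/1081) = +(1081/23).
Reduce top mod 23: now compute (0/23).
Top reduces to 0: gcd > 1, so the symbol is 0.

0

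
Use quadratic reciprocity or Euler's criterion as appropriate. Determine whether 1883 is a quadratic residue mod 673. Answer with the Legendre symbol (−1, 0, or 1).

Euler's criterion: (1883/673) ≡ 537^336 (mod 673).
537^2 ≡ 325 (mod 673)
537^4 ≡ 637 (mod 673)
537^8 ≡ 623 (mod 673)
537^16 ≡ 481 (mod 673)
537^32 ≡ 522 (mod 673)
537^64 ≡ 592 (mod 673)
537^128 ≡ 504 (mod 673)
537^256 ≡ 295 (mod 673)
537^336 = 537^(256+64+16) ≡ 672 (mod 673).
Result is 672 ≡ −1, so (1883/673) = −1.

-1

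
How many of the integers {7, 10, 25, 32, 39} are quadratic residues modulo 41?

4

(7/41) = -1 → non-residue.
(10/41) = +1 → QR.
(25/41) = +1 → QR.
(32/41) = +1 → QR.
(39/41) = +1 → QR.
Total quadratic residues among the 5: 4.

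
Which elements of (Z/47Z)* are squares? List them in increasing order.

1, 2, 3, 4, 6, 7, 8, 9, 12, 14, 16, 17, 18, 21, 24, 25, 27, 28, 32, 34, 36, 37, 42

Square k = 1,…,23 (k and 47−k give the same square):
1²=1, 2²=4, 3²=9, 4²=16, 5²=25, 6²=36, 7²≡2, 8²≡17, 9²≡34, 10²≡6, 11²≡27, 12²≡3, 13²≡28, 14²≡8, 15²≡37, 16²≡21, 17²≡7, 18²≡42, 19²≡32, 20²≡24, 21²≡18, 22²≡14, 23²≡12 (mod 47).
So the quadratic residues mod 47 are {1, 2, 3, 4, 6, 7, 8, 9, 12, 14, 16, 17, 18, 21, 24, 25, 27, 28, 32, 34, 36, 37, 42}.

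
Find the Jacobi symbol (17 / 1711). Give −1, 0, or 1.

-1

Reciprocity: 17 ≡ 1 and 1711 ≡ 3 (mod 4), so (17/1711) = +(1711/17).
Reduce top mod 17: now compute (11/17).
Reciprocity: 11 ≡ 3 and 17 ≡ 1 (mod 4), so (11/17) = +(17/11).
Reduce top mod 11: now compute (6/11).
Pull out 2: since 11 ≡ 3 (mod 8), (2/11) = -1.
Reciprocity: 3 ≡ 3 and 11 ≡ 3 (mod 4), so (3/11) = −(11/3).
Reduce top mod 3: now compute (2/3).
Pull out 2: since 3 ≡ 3 (mod 8), (2/3) = -1.
Reached (1/3) = 1. Collecting the sign flips along the way, the symbol is -1.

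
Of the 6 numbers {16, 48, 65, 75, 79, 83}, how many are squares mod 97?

(16/97) = +1 → QR.
(48/97) = +1 → QR.
(65/97) = +1 → QR.
(75/97) = +1 → QR.
(79/97) = +1 → QR.
(83/97) = -1 → non-residue.
Total quadratic residues among the 6: 5.

5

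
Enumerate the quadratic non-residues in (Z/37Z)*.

2 5 6 8 13 14 15 17 18 19 20 22 23 24 29 31 32 35

Square k = 1,…,18 (k and 37−k give the same square):
1²=1, 2²=4, 3²=9, 4²=16, 5²=25, 6²=36, 7²≡12, 8²≡27, 9²≡7, 10²≡26, 11²≡10, 12²≡33, 13²≡21, 14²≡11, 15²≡3, 16²≡34, 17²≡30, 18²≡28 (mod 37).
The residues are {1, 3, 4, 7, 9, 10, 11, 12, 16, 21, 25, 26, 27, 28, 30, 33, 34, 36}; the non-residues are the remaining 18 nonzero classes.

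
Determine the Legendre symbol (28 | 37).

Pull out 2^2: since 37 ≡ 5 (mod 8), (2/37) = -1, so (2/37)^2 = +1.
Reciprocity: 7 ≡ 3 and 37 ≡ 1 (mod 4), so (7/37) = +(37/7).
Reduce top mod 7: now compute (2/7).
Pull out 2: since 7 ≡ 7 (mod 8), (2/7) = +1.
Reached (1/7) = 1. Collecting the sign flips along the way, the symbol is +1.

1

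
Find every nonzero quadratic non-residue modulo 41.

Square k = 1,…,20 (k and 41−k give the same square):
1²=1, 2²=4, 3²=9, 4²=16, 5²=25, 6²=36, 7²≡8, 8²≡23, 9²≡40, 10²≡18, 11²≡39, 12²≡21, 13²≡5, 14²≡32, 15²≡20, 16²≡10, 17²≡2, 18²≡37, 19²≡33, 20²≡31 (mod 41).
The residues are {1, 2, 4, 5, 8, 9, 10, 16, 18, 20, 21, 23, 25, 31, 32, 33, 36, 37, 39, 40}; the non-residues are the remaining 20 nonzero classes.

3 6 7 11 12 13 14 15 17 19 22 24 26 27 28 29 30 34 35 38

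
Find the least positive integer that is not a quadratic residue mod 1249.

(2/1249) = +1, so 2 is a residue.
(3/1249) = +1, so 3 is a residue.
(4/1249) = +1, so 4 is a residue.
(5/1249) = +1, so 5 is a residue.
(6/1249) = +1, so 6 is a residue.
(7/1249) = −1, so 7 is the smallest positive non-residue mod 1249.

7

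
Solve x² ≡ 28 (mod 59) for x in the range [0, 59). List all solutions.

Since 59 ≡ 3 (mod 4), a square root of 28 is 28^((59+1)/4) = 28^15 mod 59.
Repeated squaring: 28^2≡17, 28^4≡53, 28^8≡36 (mod 59).
28^15 = 28^(8+4+2+1) ≡ 21 (mod 59).
Check: 21² = 441 ≡ 28 (mod 59). The two roots are 21 and 38.

21, 38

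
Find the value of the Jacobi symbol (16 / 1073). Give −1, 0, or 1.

Pull out 2^4: since 1073 ≡ 1 (mod 8), (2/1073) = +1, so (2/1073)^4 = +1.
Reached (1/1073) = 1. Collecting the sign flips along the way, the symbol is +1.

1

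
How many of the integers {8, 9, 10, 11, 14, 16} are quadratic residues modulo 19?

(8/19) = -1 → non-residue.
(9/19) = +1 → QR.
(10/19) = -1 → non-residue.
(11/19) = +1 → QR.
(14/19) = -1 → non-residue.
(16/19) = +1 → QR.
Total quadratic residues among the 6: 3.

3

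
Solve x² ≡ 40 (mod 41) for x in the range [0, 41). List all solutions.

9, 32

41 ≡ 1 (mod 4), so we find a root by search.
Trying successive values, 9² = 81 ≡ 40 (mod 41). The other root is 41 − 9 = 32.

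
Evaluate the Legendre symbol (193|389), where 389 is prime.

Euler's criterion: (193/389) ≡ 193^194 (mod 389).
193^2 ≡ 294 (mod 389)
193^4 ≡ 78 (mod 389)
193^8 ≡ 249 (mod 389)
193^16 ≡ 150 (mod 389)
193^32 ≡ 327 (mod 389)
193^64 ≡ 343 (mod 389)
193^128 ≡ 171 (mod 389)
193^194 = 193^(128+64+2) ≡ 1 (mod 389).
Result is 1, so (193/389) = 1.

1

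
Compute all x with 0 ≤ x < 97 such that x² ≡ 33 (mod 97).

18, 79

97 ≡ 1 (mod 4), so we find a root by search.
Trying successive values, 18² = 324 ≡ 33 (mod 97). The other root is 97 − 18 = 79.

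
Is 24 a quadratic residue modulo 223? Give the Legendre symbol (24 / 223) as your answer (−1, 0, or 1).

Euler's criterion: (24/223) ≡ 24^111 (mod 223).
24^2 ≡ 130 (mod 223)
24^4 ≡ 175 (mod 223)
24^8 ≡ 74 (mod 223)
24^16 ≡ 124 (mod 223)
24^32 ≡ 212 (mod 223)
24^64 ≡ 121 (mod 223)
24^111 = 24^(64+32+8+4+2+1) ≡ 222 (mod 223).
Result is 222 ≡ −1, so (24/223) = −1.

-1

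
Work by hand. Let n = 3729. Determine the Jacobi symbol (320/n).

Pull out 2^6: since 3729 ≡ 1 (mod 8), (2/3729) = +1, so (2/3729)^6 = +1.
Reciprocity: 5 ≡ 1 and 3729 ≡ 1 (mod 4), so (5/3729) = +(3729/5).
Reduce top mod 5: now compute (4/5).
Pull out 2^2: since 5 ≡ 5 (mod 8), (2/5) = -1, so (2/5)^2 = +1.
Reached (1/5) = 1. Collecting the sign flips along the way, the symbol is +1.

1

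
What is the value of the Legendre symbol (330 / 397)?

1

Euler's criterion: (330/397) ≡ 330^198 (mod 397).
330^2 ≡ 122 (mod 397)
330^4 ≡ 195 (mod 397)
330^8 ≡ 310 (mod 397)
330^16 ≡ 26 (mod 397)
330^32 ≡ 279 (mod 397)
330^64 ≡ 29 (mod 397)
330^128 ≡ 47 (mod 397)
330^198 = 330^(128+64+4+2) ≡ 1 (mod 397).
Result is 1, so (330/397) = 1.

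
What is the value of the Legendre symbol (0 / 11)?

0

Top reduces to 0: gcd > 1, so the symbol is 0.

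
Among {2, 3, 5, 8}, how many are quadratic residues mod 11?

2

(2/11) = -1 → non-residue.
(3/11) = +1 → QR.
(5/11) = +1 → QR.
(8/11) = -1 → non-residue.
Total quadratic residues among the 4: 2.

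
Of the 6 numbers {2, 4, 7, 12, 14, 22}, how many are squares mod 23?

3

(2/23) = +1 → QR.
(4/23) = +1 → QR.
(7/23) = -1 → non-residue.
(12/23) = +1 → QR.
(14/23) = -1 → non-residue.
(22/23) = -1 → non-residue.
Total quadratic residues among the 6: 3.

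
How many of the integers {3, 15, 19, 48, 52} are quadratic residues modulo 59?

4

(3/59) = +1 → QR.
(15/59) = +1 → QR.
(19/59) = +1 → QR.
(48/59) = +1 → QR.
(52/59) = -1 → non-residue.
Total quadratic residues among the 5: 4.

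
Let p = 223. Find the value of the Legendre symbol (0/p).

Top reduces to 0: gcd > 1, so the symbol is 0.

0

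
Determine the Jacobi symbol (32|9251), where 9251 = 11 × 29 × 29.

-1

Pull out 2^5: since 9251 ≡ 3 (mod 8), (2/9251) = -1, so (2/9251)^5 = -1.
Reached (1/9251) = 1. Collecting the sign flips along the way, the symbol is -1.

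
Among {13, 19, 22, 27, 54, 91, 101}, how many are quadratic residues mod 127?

3

(13/127) = +1 → QR.
(19/127) = +1 → QR.
(22/127) = +1 → QR.
(27/127) = -1 → non-residue.
(54/127) = -1 → non-residue.
(91/127) = -1 → non-residue.
(101/127) = -1 → non-residue.
Total quadratic residues among the 7: 3.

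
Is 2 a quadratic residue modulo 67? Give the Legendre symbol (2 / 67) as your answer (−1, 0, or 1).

-1

Pull out 2: since 67 ≡ 3 (mod 8), (2/67) = -1.
Reached (1/67) = 1. Collecting the sign flips along the way, the symbol is -1.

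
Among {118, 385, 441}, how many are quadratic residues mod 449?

(118/449) = +1 → QR.
(385/449) = +1 → QR.
(441/449) = +1 → QR.
Total quadratic residues among the 3: 3.

3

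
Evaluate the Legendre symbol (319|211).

-1

First reduce: 319 ≡ 108 (mod 211).
Pull out 2^2: since 211 ≡ 3 (mod 8), (2/211) = -1, so (2/211)^2 = +1.
Reciprocity: 27 ≡ 3 and 211 ≡ 3 (mod 4), so (27/211) = −(211/27).
Reduce top mod 27: now compute (22/27).
Pull out 2: since 27 ≡ 3 (mod 8), (2/27) = -1.
Reciprocity: 11 ≡ 3 and 27 ≡ 3 (mod 4), so (11/27) = −(27/11).
Reduce top mod 11: now compute (5/11).
Reciprocity: 5 ≡ 1 and 11 ≡ 3 (mod 4), so (5/11) = +(11/5).
Reduce top mod 5: now compute (1/5).
Reached (1/5) = 1. Collecting the sign flips along the way, the symbol is -1.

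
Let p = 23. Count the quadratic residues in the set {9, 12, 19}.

2

(9/23) = +1 → QR.
(12/23) = +1 → QR.
(19/23) = -1 → non-residue.
Total quadratic residues among the 3: 2.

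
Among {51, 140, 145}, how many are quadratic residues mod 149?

(51/149) = -1 → non-residue.
(140/149) = +1 → QR.
(145/149) = +1 → QR.
Total quadratic residues among the 3: 2.

2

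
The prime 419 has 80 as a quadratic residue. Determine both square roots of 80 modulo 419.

164, 255

Since 419 ≡ 3 (mod 4), a square root of 80 is 80^((419+1)/4) = 80^105 mod 419.
Repeated squaring: 80^2≡115, 80^4≡236, 80^8≡388, 80^16≡123, 80^32≡45, 80^64≡349 (mod 419).
80^105 = 80^(64+32+8+1) ≡ 164 (mod 419).
Check: 164² = 26896 ≡ 80 (mod 419). The two roots are 164 and 255.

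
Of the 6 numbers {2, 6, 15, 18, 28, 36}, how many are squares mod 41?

(2/41) = +1 → QR.
(6/41) = -1 → non-residue.
(15/41) = -1 → non-residue.
(18/41) = +1 → QR.
(28/41) = -1 → non-residue.
(36/41) = +1 → QR.
Total quadratic residues among the 6: 3.

3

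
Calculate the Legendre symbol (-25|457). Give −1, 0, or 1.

First reduce: -25 ≡ 432 (mod 457).
Pull out 2^4: since 457 ≡ 1 (mod 8), (2/457) = +1, so (2/457)^4 = +1.
Reciprocity: 27 ≡ 3 and 457 ≡ 1 (mod 4), so (27/457) = +(457/27).
Reduce top mod 27: now compute (25/27).
Reciprocity: 25 ≡ 1 and 27 ≡ 3 (mod 4), so (25/27) = +(27/25).
Reduce top mod 25: now compute (2/25).
Pull out 2: since 25 ≡ 1 (mod 8), (2/25) = +1.
Reached (1/25) = 1. Collecting the sign flips along the way, the symbol is +1.

1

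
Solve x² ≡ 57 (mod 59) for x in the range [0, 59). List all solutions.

Since 59 ≡ 3 (mod 4), a square root of 57 is 57^((59+1)/4) = 57^15 mod 59.
Repeated squaring: 57^2≡4, 57^4≡16, 57^8≡20 (mod 59).
57^15 = 57^(8+4+2+1) ≡ 36 (mod 59).
Check: 36² = 1296 ≡ 57 (mod 59). The two roots are 23 and 36.

23, 36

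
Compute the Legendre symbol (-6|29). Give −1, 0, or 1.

First reduce: -6 ≡ 23 (mod 29).
Reciprocity: 23 ≡ 3 and 29 ≡ 1 (mod 4), so (23/29) = +(29/23).
Reduce top mod 23: now compute (6/23).
Pull out 2: since 23 ≡ 7 (mod 8), (2/23) = +1.
Reciprocity: 3 ≡ 3 and 23 ≡ 3 (mod 4), so (3/23) = −(23/3).
Reduce top mod 3: now compute (2/3).
Pull out 2: since 3 ≡ 3 (mod 8), (2/3) = -1.
Reached (1/3) = 1. Collecting the sign flips along the way, the symbol is +1.

1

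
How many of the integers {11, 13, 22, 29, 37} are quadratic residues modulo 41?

1

(11/41) = -1 → non-residue.
(13/41) = -1 → non-residue.
(22/41) = -1 → non-residue.
(29/41) = -1 → non-residue.
(37/41) = +1 → QR.
Total quadratic residues among the 5: 1.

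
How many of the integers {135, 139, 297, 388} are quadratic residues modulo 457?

0

(135/457) = -1 → non-residue.
(139/457) = -1 → non-residue.
(297/457) = -1 → non-residue.
(388/457) = -1 → non-residue.
Total quadratic residues among the 4: 0.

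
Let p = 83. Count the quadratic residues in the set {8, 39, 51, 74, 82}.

1

(8/83) = -1 → non-residue.
(39/83) = -1 → non-residue.
(51/83) = +1 → QR.
(74/83) = -1 → non-residue.
(82/83) = -1 → non-residue.
Total quadratic residues among the 5: 1.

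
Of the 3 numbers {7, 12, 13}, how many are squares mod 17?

(7/17) = -1 → non-residue.
(12/17) = -1 → non-residue.
(13/17) = +1 → QR.
Total quadratic residues among the 3: 1.

1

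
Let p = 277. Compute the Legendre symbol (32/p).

-1

Pull out 2^5: since 277 ≡ 5 (mod 8), (2/277) = -1, so (2/277)^5 = -1.
Reached (1/277) = 1. Collecting the sign flips along the way, the symbol is -1.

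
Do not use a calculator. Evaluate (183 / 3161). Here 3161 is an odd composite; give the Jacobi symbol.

1

Reciprocity: 183 ≡ 3 and 3161 ≡ 1 (mod 4), so (183/3161) = +(3161/183).
Reduce top mod 183: now compute (50/183).
Pull out 2: since 183 ≡ 7 (mod 8), (2/183) = +1.
Reciprocity: 25 ≡ 1 and 183 ≡ 3 (mod 4), so (25/183) = +(183/25).
Reduce top mod 25: now compute (8/25).
Pull out 2^3: since 25 ≡ 1 (mod 8), (2/25) = +1, so (2/25)^3 = +1.
Reached (1/25) = 1. Collecting the sign flips along the way, the symbol is +1.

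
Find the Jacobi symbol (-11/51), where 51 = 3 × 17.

-1

First reduce: -11 ≡ 40 (mod 51).
Pull out 2^3: since 51 ≡ 3 (mod 8), (2/51) = -1, so (2/51)^3 = -1.
Reciprocity: 5 ≡ 1 and 51 ≡ 3 (mod 4), so (5/51) = +(51/5).
Reduce top mod 5: now compute (1/5).
Reached (1/5) = 1. Collecting the sign flips along the way, the symbol is -1.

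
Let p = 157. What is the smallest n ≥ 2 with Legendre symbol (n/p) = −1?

2

(2/157) = −1, so 2 is the smallest positive non-residue mod 157.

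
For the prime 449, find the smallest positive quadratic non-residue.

3

(2/449) = +1, so 2 is a residue.
(3/449) = −1, so 3 is the smallest positive non-residue mod 449.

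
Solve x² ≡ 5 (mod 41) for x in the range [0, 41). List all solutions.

13, 28

41 ≡ 1 (mod 4), so we find a root by search.
Trying successive values, 13² = 169 ≡ 5 (mod 41). The other root is 41 − 13 = 28.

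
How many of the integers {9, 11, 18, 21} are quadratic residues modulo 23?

2

(9/23) = +1 → QR.
(11/23) = -1 → non-residue.
(18/23) = +1 → QR.
(21/23) = -1 → non-residue.
Total quadratic residues among the 4: 2.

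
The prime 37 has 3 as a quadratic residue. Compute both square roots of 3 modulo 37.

37 ≡ 1 (mod 4), so we find a root by search.
Trying successive values, 15² = 225 ≡ 3 (mod 37). The other root is 37 − 15 = 22.

15, 22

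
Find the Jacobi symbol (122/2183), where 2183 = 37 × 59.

1

Pull out 2: since 2183 ≡ 7 (mod 8), (2/2183) = +1.
Reciprocity: 61 ≡ 1 and 2183 ≡ 3 (mod 4), so (61/2183) = +(2183/61).
Reduce top mod 61: now compute (48/61).
Pull out 2^4: since 61 ≡ 5 (mod 8), (2/61) = -1, so (2/61)^4 = +1.
Reciprocity: 3 ≡ 3 and 61 ≡ 1 (mod 4), so (3/61) = +(61/3).
Reduce top mod 3: now compute (1/3).
Reached (1/3) = 1. Collecting the sign flips along the way, the symbol is +1.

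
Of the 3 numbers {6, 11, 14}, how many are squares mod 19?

2

(6/19) = +1 → QR.
(11/19) = +1 → QR.
(14/19) = -1 → non-residue.
Total quadratic residues among the 3: 2.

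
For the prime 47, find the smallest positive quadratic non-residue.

(2/47) = +1, so 2 is a residue.
(3/47) = +1, so 3 is a residue.
(4/47) = +1, so 4 is a residue.
(5/47) = −1, so 5 is the smallest positive non-residue mod 47.

5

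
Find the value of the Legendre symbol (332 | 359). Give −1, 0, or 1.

-1

Pull out 2^2: since 359 ≡ 7 (mod 8), (2/359) = +1, so (2/359)^2 = +1.
Reciprocity: 83 ≡ 3 and 359 ≡ 3 (mod 4), so (83/359) = −(359/83).
Reduce top mod 83: now compute (27/83).
Reciprocity: 27 ≡ 3 and 83 ≡ 3 (mod 4), so (27/83) = −(83/27).
Reduce top mod 27: now compute (2/27).
Pull out 2: since 27 ≡ 3 (mod 8), (2/27) = -1.
Reached (1/27) = 1. Collecting the sign flips along the way, the symbol is -1.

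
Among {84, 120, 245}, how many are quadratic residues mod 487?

2

(84/487) = +1 → QR.
(120/487) = +1 → QR.
(245/487) = -1 → non-residue.
Total quadratic residues among the 3: 2.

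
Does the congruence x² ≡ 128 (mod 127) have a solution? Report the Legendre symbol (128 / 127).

1

First reduce: 128 ≡ 1 (mod 127).
Reached (1/127) = 1. Collecting the sign flips along the way, the symbol is +1.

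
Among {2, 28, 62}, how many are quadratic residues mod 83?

1

(2/83) = -1 → non-residue.
(28/83) = +1 → QR.
(62/83) = -1 → non-residue.
Total quadratic residues among the 3: 1.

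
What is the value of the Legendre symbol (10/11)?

Pull out 2: since 11 ≡ 3 (mod 8), (2/11) = -1.
Reciprocity: 5 ≡ 1 and 11 ≡ 3 (mod 4), so (5/11) = +(11/5).
Reduce top mod 5: now compute (1/5).
Reached (1/5) = 1. Collecting the sign flips along the way, the symbol is -1.

-1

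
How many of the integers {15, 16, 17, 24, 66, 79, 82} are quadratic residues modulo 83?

(15/83) = -1 → non-residue.
(16/83) = +1 → QR.
(17/83) = +1 → QR.
(24/83) = -1 → non-residue.
(66/83) = -1 → non-residue.
(79/83) = -1 → non-residue.
(82/83) = -1 → non-residue.
Total quadratic residues among the 7: 2.

2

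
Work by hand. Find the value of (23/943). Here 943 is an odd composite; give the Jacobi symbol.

0

Reciprocity: 23 ≡ 3 and 943 ≡ 3 (mod 4), so (23/943) = −(943/23).
Reduce top mod 23: now compute (0/23).
Top reduces to 0: gcd > 1, so the symbol is 0.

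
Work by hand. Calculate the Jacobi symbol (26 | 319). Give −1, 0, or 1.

Pull out 2: since 319 ≡ 7 (mod 8), (2/319) = +1.
Reciprocity: 13 ≡ 1 and 319 ≡ 3 (mod 4), so (13/319) = +(319/13).
Reduce top mod 13: now compute (7/13).
Reciprocity: 7 ≡ 3 and 13 ≡ 1 (mod 4), so (7/13) = +(13/7).
Reduce top mod 7: now compute (6/7).
Pull out 2: since 7 ≡ 7 (mod 8), (2/7) = +1.
Reciprocity: 3 ≡ 3 and 7 ≡ 3 (mod 4), so (3/7) = −(7/3).
Reduce top mod 3: now compute (1/3).
Reached (1/3) = 1. Collecting the sign flips along the way, the symbol is -1.

-1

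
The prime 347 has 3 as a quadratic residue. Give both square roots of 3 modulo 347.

95, 252

Since 347 ≡ 3 (mod 4), a square root of 3 is 3^((347+1)/4) = 3^87 mod 347.
Repeated squaring: 3^2≡9, 3^4≡81, 3^8≡315, 3^16≡330, 3^32≡289, 3^64≡241 (mod 347).
3^87 = 3^(64+16+4+2+1) ≡ 95 (mod 347).
Check: 95² = 9025 ≡ 3 (mod 347). The two roots are 95 and 252.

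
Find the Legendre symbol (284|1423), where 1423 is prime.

Pull out 2^2: since 1423 ≡ 7 (mod 8), (2/1423) = +1, so (2/1423)^2 = +1.
Reciprocity: 71 ≡ 3 and 1423 ≡ 3 (mod 4), so (71/1423) = −(1423/71).
Reduce top mod 71: now compute (3/71).
Reciprocity: 3 ≡ 3 and 71 ≡ 3 (mod 4), so (3/71) = −(71/3).
Reduce top mod 3: now compute (2/3).
Pull out 2: since 3 ≡ 3 (mod 8), (2/3) = -1.
Reached (1/3) = 1. Collecting the sign flips along the way, the symbol is -1.

-1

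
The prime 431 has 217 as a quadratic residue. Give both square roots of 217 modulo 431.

Since 431 ≡ 3 (mod 4), a square root of 217 is 217^((431+1)/4) = 217^108 mod 431.
Repeated squaring: 217^2≡110, 217^4≡32, 217^8≡162, 217^16≡384, 217^32≡54, 217^64≡330 (mod 431).
217^108 = 217^(64+32+8+4) ≡ 64 (mod 431).
Check: 64² = 4096 ≡ 217 (mod 431). The two roots are 64 and 367.

64, 367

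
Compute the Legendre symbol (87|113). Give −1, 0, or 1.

Reciprocity: 87 ≡ 3 and 113 ≡ 1 (mod 4), so (87/113) = +(113/87).
Reduce top mod 87: now compute (26/87).
Pull out 2: since 87 ≡ 7 (mod 8), (2/87) = +1.
Reciprocity: 13 ≡ 1 and 87 ≡ 3 (mod 4), so (13/87) = +(87/13).
Reduce top mod 13: now compute (9/13).
Reciprocity: 9 ≡ 1 and 13 ≡ 1 (mod 4), so (9/13) = +(13/9).
Reduce top mod 9: now compute (4/9).
Pull out 2^2: since 9 ≡ 1 (mod 8), (2/9) = +1, so (2/9)^2 = +1.
Reached (1/9) = 1. Collecting the sign flips along the way, the symbol is +1.

1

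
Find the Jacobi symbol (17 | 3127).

1

Reciprocity: 17 ≡ 1 and 3127 ≡ 3 (mod 4), so (17/3127) = +(3127/17).
Reduce top mod 17: now compute (16/17).
Pull out 2^4: since 17 ≡ 1 (mod 8), (2/17) = +1, so (2/17)^4 = +1.
Reached (1/17) = 1. Collecting the sign flips along the way, the symbol is +1.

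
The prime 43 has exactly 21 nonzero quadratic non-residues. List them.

Square k = 1,…,21 (k and 43−k give the same square):
1²=1, 2²=4, 3²=9, 4²=16, 5²=25, 6²=36, 7²≡6, 8²≡21, 9²≡38, 10²≡14, 11²≡35, 12²≡15, 13²≡40, 14²≡24, 15²≡10, 16²≡41, 17²≡31, 18²≡23, 19²≡17, 20²≡13, 21²≡11 (mod 43).
The residues are {1, 4, 6, 9, 10, 11, 13, 14, 15, 16, 17, 21, 23, 24, 25, 31, 35, 36, 38, 40, 41}; the non-residues are the remaining 21 nonzero classes.

2, 3, 5, 7, 8, 12, 18, 19, 20, 22, 26, 27, 28, 29, 30, 32, 33, 34, 37, 39, 42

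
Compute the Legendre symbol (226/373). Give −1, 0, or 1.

Euler's criterion: (226/373) ≡ 226^186 (mod 373).
226^2 ≡ 348 (mod 373)
226^4 ≡ 252 (mod 373)
226^8 ≡ 94 (mod 373)
226^16 ≡ 257 (mod 373)
226^32 ≡ 28 (mod 373)
226^64 ≡ 38 (mod 373)
226^128 ≡ 325 (mod 373)
226^186 = 226^(128+32+16+8+2) ≡ 1 (mod 373).
Result is 1, so (226/373) = 1.

1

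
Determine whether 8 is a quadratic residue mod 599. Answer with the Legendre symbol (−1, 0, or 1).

1

Pull out 2^3: since 599 ≡ 7 (mod 8), (2/599) = +1, so (2/599)^3 = +1.
Reached (1/599) = 1. Collecting the sign flips along the way, the symbol is +1.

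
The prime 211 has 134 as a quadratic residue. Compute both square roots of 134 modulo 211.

61, 150

Since 211 ≡ 3 (mod 4), a square root of 134 is 134^((211+1)/4) = 134^53 mod 211.
Repeated squaring: 134^2≡21, 134^4≡19, 134^8≡150, 134^16≡134, 134^32≡21 (mod 211).
134^53 = 134^(32+16+4+1) ≡ 150 (mod 211).
Check: 150² = 22500 ≡ 134 (mod 211). The two roots are 61 and 150.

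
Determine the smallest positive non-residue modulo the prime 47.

5

(2/47) = +1, so 2 is a residue.
(3/47) = +1, so 3 is a residue.
(4/47) = +1, so 4 is a residue.
(5/47) = −1, so 5 is the smallest positive non-residue mod 47.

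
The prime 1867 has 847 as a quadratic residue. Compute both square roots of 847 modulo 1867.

914, 953

Since 1867 ≡ 3 (mod 4), a square root of 847 is 847^((1867+1)/4) = 847^467 mod 1867.
Repeated squaring: 847^2≡481, 847^4≡1720, 847^8≡1072, 847^16≡979, 847^32≡670, 847^64≡820, 847^128≡280, 847^256≡1853 (mod 1867).
847^467 = 847^(256+128+64+16+2+1) ≡ 914 (mod 1867).
Check: 914² = 835396 ≡ 847 (mod 1867). The two roots are 914 and 953.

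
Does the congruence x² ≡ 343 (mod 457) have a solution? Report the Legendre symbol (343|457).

1

Euler's criterion: (343/457) ≡ 343^228 (mod 457).
343^2 ≡ 200 (mod 457)
343^4 ≡ 241 (mod 457)
343^8 ≡ 42 (mod 457)
343^16 ≡ 393 (mod 457)
343^32 ≡ 440 (mod 457)
343^64 ≡ 289 (mod 457)
343^128 ≡ 347 (mod 457)
343^228 = 343^(128+64+32+4) ≡ 1 (mod 457).
Result is 1, so (343/457) = 1.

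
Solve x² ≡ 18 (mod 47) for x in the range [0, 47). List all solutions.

Since 47 ≡ 3 (mod 4), a square root of 18 is 18^((47+1)/4) = 18^12 mod 47.
Repeated squaring: 18^2≡42, 18^4≡25, 18^8≡14 (mod 47).
18^12 = 18^(8+4) ≡ 21 (mod 47).
Check: 21² = 441 ≡ 18 (mod 47). The two roots are 21 and 26.

21, 26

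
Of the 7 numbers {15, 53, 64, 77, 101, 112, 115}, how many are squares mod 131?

6

(15/131) = +1 → QR.
(53/131) = +1 → QR.
(64/131) = +1 → QR.
(77/131) = +1 → QR.
(101/131) = +1 → QR.
(112/131) = +1 → QR.
(115/131) = -1 → non-residue.
Total quadratic residues among the 7: 6.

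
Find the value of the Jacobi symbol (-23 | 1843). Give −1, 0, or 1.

1

First reduce: -23 ≡ 1820 (mod 1843).
Pull out 2^2: since 1843 ≡ 3 (mod 8), (2/1843) = -1, so (2/1843)^2 = +1.
Reciprocity: 455 ≡ 3 and 1843 ≡ 3 (mod 4), so (455/1843) = −(1843/455).
Reduce top mod 455: now compute (23/455).
Reciprocity: 23 ≡ 3 and 455 ≡ 3 (mod 4), so (23/455) = −(455/23).
Reduce top mod 23: now compute (18/23).
Pull out 2: since 23 ≡ 7 (mod 8), (2/23) = +1.
Reciprocity: 9 ≡ 1 and 23 ≡ 3 (mod 4), so (9/23) = +(23/9).
Reduce top mod 9: now compute (5/9).
Reciprocity: 5 ≡ 1 and 9 ≡ 1 (mod 4), so (5/9) = +(9/5).
Reduce top mod 5: now compute (4/5).
Pull out 2^2: since 5 ≡ 5 (mod 8), (2/5) = -1, so (2/5)^2 = +1.
Reached (1/5) = 1. Collecting the sign flips along the way, the symbol is +1.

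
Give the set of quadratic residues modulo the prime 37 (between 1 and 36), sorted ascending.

Square k = 1,…,18 (k and 37−k give the same square):
1²=1, 2²=4, 3²=9, 4²=16, 5²=25, 6²=36, 7²≡12, 8²≡27, 9²≡7, 10²≡26, 11²≡10, 12²≡33, 13²≡21, 14²≡11, 15²≡3, 16²≡34, 17²≡30, 18²≡28 (mod 37).
So the quadratic residues mod 37 are {1, 3, 4, 7, 9, 10, 11, 12, 16, 21, 25, 26, 27, 28, 30, 33, 34, 36}.

1, 3, 4, 7, 9, 10, 11, 12, 16, 21, 25, 26, 27, 28, 30, 33, 34, 36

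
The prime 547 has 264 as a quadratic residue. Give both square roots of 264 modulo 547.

220, 327

Since 547 ≡ 3 (mod 4), a square root of 264 is 264^((547+1)/4) = 264^137 mod 547.
Repeated squaring: 264^2≡227, 264^4≡111, 264^8≡287, 264^16≡319, 264^32≡19, 264^64≡361, 264^128≡135 (mod 547).
264^137 = 264^(128+8+1) ≡ 327 (mod 547).
Check: 327² = 106929 ≡ 264 (mod 547). The two roots are 220 and 327.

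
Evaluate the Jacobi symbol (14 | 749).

0

Pull out 2: since 749 ≡ 5 (mod 8), (2/749) = -1.
Reciprocity: 7 ≡ 3 and 749 ≡ 1 (mod 4), so (7/749) = +(749/7).
Reduce top mod 7: now compute (0/7).
Top reduces to 0: gcd > 1, so the symbol is 0.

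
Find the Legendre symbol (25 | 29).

Euler's criterion: (25/29) ≡ 25^14 (mod 29).
25^2 ≡ 16 (mod 29)
25^4 ≡ 24 (mod 29)
25^8 ≡ 25 (mod 29)
25^14 = 25^(8+4+2) ≡ 1 (mod 29).
Result is 1, so (25/29) = 1.

1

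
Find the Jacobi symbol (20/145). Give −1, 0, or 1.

Pull out 2^2: since 145 ≡ 1 (mod 8), (2/145) = +1, so (2/145)^2 = +1.
Reciprocity: 5 ≡ 1 and 145 ≡ 1 (mod 4), so (5/145) = +(145/5).
Reduce top mod 5: now compute (0/5).
Top reduces to 0: gcd > 1, so the symbol is 0.

0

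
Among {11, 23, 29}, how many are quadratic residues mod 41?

(11/41) = -1 → non-residue.
(23/41) = +1 → QR.
(29/41) = -1 → non-residue.
Total quadratic residues among the 3: 1.

1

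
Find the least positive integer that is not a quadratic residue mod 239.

(2/239) = +1, so 2 is a residue.
(3/239) = +1, so 3 is a residue.
(4/239) = +1, so 4 is a residue.
(5/239) = +1, so 5 is a residue.
(6/239) = +1, so 6 is a residue.
(7/239) = −1, so 7 is the smallest positive non-residue mod 239.

7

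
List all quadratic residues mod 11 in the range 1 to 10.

1, 3, 4, 5, 9

Square k = 1,…,5 (k and 11−k give the same square):
1²=1, 2²=4, 3²=9, 4²≡5, 5²≡3 (mod 11).
So the quadratic residues mod 11 are {1, 3, 4, 5, 9}.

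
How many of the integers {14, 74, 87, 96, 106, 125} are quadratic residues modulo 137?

(14/137) = +1 → QR.
(74/137) = +1 → QR.
(87/137) = +1 → QR.
(96/137) = -1 → non-residue.
(106/137) = -1 → non-residue.
(125/137) = -1 → non-residue.
Total quadratic residues among the 6: 3.

3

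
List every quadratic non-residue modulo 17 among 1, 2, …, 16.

3 5 6 7 10 11 12 14

Square k = 1,…,8 (k and 17−k give the same square):
1²=1, 2²=4, 3²=9, 4²=16, 5²≡8, 6²≡2, 7²≡15, 8²≡13 (mod 17).
The residues are {1, 2, 4, 8, 9, 13, 15, 16}; the non-residues are the remaining 8 nonzero classes.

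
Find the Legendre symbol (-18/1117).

-1

Euler's criterion: (-18/1117) ≡ 1099^558 (mod 1117).
1099^2 ≡ 324 (mod 1117)
1099^4 ≡ 1095 (mod 1117)
1099^8 ≡ 484 (mod 1117)
1099^16 ≡ 803 (mod 1117)
1099^32 ≡ 300 (mod 1117)
1099^64 ≡ 640 (mod 1117)
1099^128 ≡ 778 (mod 1117)
1099^256 ≡ 987 (mod 1117)
1099^512 ≡ 145 (mod 1117)
1099^558 = 1099^(512+32+8+4+2) ≡ 1116 (mod 1117).
Result is 1116 ≡ −1, so (-18/1117) = −1.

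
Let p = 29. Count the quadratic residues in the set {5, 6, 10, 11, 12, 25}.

3

(5/29) = +1 → QR.
(6/29) = +1 → QR.
(10/29) = -1 → non-residue.
(11/29) = -1 → non-residue.
(12/29) = -1 → non-residue.
(25/29) = +1 → QR.
Total quadratic residues among the 6: 3.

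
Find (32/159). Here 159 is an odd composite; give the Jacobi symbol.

Pull out 2^5: since 159 ≡ 7 (mod 8), (2/159) = +1, so (2/159)^5 = +1.
Reached (1/159) = 1. Collecting the sign flips along the way, the symbol is +1.

1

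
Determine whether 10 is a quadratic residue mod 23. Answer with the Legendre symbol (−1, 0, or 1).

Pull out 2: since 23 ≡ 7 (mod 8), (2/23) = +1.
Reciprocity: 5 ≡ 1 and 23 ≡ 3 (mod 4), so (5/23) = +(23/5).
Reduce top mod 5: now compute (3/5).
Reciprocity: 3 ≡ 3 and 5 ≡ 1 (mod 4), so (3/5) = +(5/3).
Reduce top mod 3: now compute (2/3).
Pull out 2: since 3 ≡ 3 (mod 8), (2/3) = -1.
Reached (1/3) = 1. Collecting the sign flips along the way, the symbol is -1.

-1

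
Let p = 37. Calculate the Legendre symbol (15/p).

Reciprocity: 15 ≡ 3 and 37 ≡ 1 (mod 4), so (15/37) = +(37/15).
Reduce top mod 15: now compute (7/15).
Reciprocity: 7 ≡ 3 and 15 ≡ 3 (mod 4), so (7/15) = −(15/7).
Reduce top mod 7: now compute (1/7).
Reached (1/7) = 1. Collecting the sign flips along the way, the symbol is -1.

-1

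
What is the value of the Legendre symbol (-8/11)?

First reduce: -8 ≡ 3 (mod 11).
Reciprocity: 3 ≡ 3 and 11 ≡ 3 (mod 4), so (3/11) = −(11/3).
Reduce top mod 3: now compute (2/3).
Pull out 2: since 3 ≡ 3 (mod 8), (2/3) = -1.
Reached (1/3) = 1. Collecting the sign flips along the way, the symbol is +1.

1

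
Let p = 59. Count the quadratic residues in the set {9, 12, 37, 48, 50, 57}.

4

(9/59) = +1 → QR.
(12/59) = +1 → QR.
(37/59) = -1 → non-residue.
(48/59) = +1 → QR.
(50/59) = -1 → non-residue.
(57/59) = +1 → QR.
Total quadratic residues among the 6: 4.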